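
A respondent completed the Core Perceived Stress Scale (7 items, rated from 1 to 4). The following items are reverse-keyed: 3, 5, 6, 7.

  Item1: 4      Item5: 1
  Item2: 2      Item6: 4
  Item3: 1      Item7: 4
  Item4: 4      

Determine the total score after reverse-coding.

20

Reverse-keyed items use 5 − raw:
  item 3: 5 − 1 = 4
  item 5: 5 − 1 = 4
  item 6: 5 − 4 = 1
  item 7: 5 − 4 = 1
After reverse-coding: 4, 2, 4, 4, 4, 1, 1
Total = 4 + 2 + 4 + 4 + 4 + 1 + 1 = 20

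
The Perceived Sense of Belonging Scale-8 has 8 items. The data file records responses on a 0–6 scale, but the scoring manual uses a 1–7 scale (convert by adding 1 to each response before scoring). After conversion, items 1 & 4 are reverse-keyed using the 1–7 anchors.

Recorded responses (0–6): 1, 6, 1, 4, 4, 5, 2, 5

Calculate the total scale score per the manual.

Convert to 1–7: 2, 7, 2, 5, 5, 6, 3, 6
Reverse-coded (reversed = (1+7) − raw = 8 − raw):
  item 1: 8 − 2 = 6
  item 4: 8 − 5 = 3
Scored: 6, 7, 2, 3, 5, 6, 3, 6
Total = 38

38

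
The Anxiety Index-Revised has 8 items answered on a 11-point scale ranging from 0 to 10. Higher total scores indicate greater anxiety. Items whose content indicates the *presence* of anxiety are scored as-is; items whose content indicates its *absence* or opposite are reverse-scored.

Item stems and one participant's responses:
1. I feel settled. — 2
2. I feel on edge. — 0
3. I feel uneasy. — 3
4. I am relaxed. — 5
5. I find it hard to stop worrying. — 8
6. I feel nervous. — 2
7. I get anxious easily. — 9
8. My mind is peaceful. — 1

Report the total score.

Items 1, 4, 8 describe the absence/opposite of anxiety → reverse-score.
on a 0–10 scale, reversed = 10 − raw.
  item 1: 10 − 2 = 8
  item 2: 0
  item 3: 3
  item 4: 10 − 5 = 5
  item 5: 8
  item 6: 2
  item 7: 9
  item 8: 10 − 1 = 9
Total = 8 + 0 + 3 + 5 + 8 + 2 + 9 + 9 = 44

44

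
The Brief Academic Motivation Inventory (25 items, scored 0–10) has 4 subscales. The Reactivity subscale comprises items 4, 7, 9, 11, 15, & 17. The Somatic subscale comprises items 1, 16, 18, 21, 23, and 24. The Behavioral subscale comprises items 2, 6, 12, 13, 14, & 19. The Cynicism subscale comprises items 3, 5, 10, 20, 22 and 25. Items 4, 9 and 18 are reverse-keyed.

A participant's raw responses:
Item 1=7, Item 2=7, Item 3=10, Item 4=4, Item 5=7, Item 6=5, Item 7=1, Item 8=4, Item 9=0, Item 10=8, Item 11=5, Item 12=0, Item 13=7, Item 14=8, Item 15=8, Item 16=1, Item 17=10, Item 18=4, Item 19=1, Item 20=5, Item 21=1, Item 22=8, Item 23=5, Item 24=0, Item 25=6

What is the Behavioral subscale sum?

28

Behavioral items: 2, 6, 12, 13, 14, 19.
  item 2: 7
  item 6: 5
  item 12: 0
  item 13: 7
  item 14: 8
  item 19: 1
Sum = 7 + 5 + 0 + 7 + 8 + 1 = 28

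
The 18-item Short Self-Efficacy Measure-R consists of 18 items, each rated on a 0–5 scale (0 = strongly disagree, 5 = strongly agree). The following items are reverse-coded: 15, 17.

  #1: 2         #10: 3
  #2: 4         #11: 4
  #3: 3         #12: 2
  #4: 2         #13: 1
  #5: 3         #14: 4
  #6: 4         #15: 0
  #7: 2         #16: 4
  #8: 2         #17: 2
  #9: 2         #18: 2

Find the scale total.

Raw sum = 46. Reverse-coded items: 15, 17; their raw sum = 2.
Each reversal replaces raw with 5 − raw, changing the total by 5 − 2·raw per item.
Total = 46 + 2·5 − 2·2 = 46 + 10 − 4 = 52

52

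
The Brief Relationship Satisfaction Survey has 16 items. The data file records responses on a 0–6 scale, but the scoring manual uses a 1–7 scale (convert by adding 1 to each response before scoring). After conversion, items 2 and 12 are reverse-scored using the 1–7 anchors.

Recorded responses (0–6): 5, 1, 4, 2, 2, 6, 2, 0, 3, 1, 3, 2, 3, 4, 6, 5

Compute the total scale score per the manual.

Convert to 1–7: 6, 2, 5, 3, 3, 7, 3, 1, 4, 2, 4, 3, 4, 5, 7, 6
Reverse-coded (reverse-coded value = 8 − response):
  item 2: 8 − 2 = 6
  item 12: 8 − 3 = 5
Scored: 6, 6, 5, 3, 3, 7, 3, 1, 4, 2, 4, 5, 4, 5, 7, 6
Total = 71

71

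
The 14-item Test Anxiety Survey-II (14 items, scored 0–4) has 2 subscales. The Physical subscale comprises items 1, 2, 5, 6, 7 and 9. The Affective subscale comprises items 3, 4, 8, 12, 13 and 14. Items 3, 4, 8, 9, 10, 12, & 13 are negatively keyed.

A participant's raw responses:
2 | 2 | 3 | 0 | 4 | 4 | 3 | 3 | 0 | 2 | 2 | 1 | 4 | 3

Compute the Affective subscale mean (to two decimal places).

Affective items: 3, 4, 8, 12, 13, 14.
Of these, items 3, 4, 8, 12, and 13 are negatively keyed; on a 0–4 scale, reversed = 4 − raw.
  item 3: 4 − 3 = 1
  item 4: 4 − 0 = 4
  item 8: 4 − 3 = 1
  item 12: 4 − 1 = 3
  item 13: 4 − 4 = 0
  item 14: 3
Sum = 1 + 4 + 1 + 3 + 0 + 3 = 12
Mean = 12 / 6 = 2.00

2.00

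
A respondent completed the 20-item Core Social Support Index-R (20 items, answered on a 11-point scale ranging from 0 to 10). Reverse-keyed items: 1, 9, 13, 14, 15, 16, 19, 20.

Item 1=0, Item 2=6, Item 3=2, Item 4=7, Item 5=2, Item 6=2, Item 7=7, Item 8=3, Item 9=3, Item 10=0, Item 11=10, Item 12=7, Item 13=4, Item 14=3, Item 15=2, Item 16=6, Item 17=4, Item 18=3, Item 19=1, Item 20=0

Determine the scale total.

114

Reverse-keyed items use 10 − raw:
  item 1: 10 − 0 = 10
  item 9: 10 − 3 = 7
  item 13: 10 − 4 = 6
  item 14: 10 − 3 = 7
  item 15: 10 − 2 = 8
  item 16: 10 − 6 = 4
  item 19: 10 − 1 = 9
  item 20: 10 − 0 = 10
Scored responses: 10, 6, 2, 7, 2, 2, 7, 3, 7, 0, 10, 7, 6, 7, 8, 4, 4, 3, 9, 10
Total = 10 + 6 + 2 + 7 + 2 + 2 + 7 + 3 + 7 + 0 + 10 + 7 + 6 + 7 + 8 + 4 + 4 + 3 + 9 + 10 = 114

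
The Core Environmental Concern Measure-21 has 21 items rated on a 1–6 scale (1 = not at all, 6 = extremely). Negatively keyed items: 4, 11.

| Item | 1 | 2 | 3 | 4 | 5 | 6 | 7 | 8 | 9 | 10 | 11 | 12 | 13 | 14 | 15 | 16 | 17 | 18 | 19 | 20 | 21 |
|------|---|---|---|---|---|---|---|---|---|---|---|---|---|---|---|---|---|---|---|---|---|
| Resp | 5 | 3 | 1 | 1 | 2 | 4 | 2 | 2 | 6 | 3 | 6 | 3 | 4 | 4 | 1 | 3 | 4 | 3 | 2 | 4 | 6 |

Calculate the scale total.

Reverse-coded items (reverse-coded value = 7 − response):
  item 4: 7 − 1 = 6
  item 11: 7 − 6 = 1
Scored items: 5, 3, 1, 6, 2, 4, 2, 2, 6, 3, 1, 3, 4, 4, 1, 3, 4, 3, 2, 4, 6
Total = 5 + 3 + 1 + 6 + 2 + 4 + 2 + 2 + 6 + 3 + 1 + 3 + 4 + 4 + 1 + 3 + 4 + 3 + 2 + 4 + 6 = 69

69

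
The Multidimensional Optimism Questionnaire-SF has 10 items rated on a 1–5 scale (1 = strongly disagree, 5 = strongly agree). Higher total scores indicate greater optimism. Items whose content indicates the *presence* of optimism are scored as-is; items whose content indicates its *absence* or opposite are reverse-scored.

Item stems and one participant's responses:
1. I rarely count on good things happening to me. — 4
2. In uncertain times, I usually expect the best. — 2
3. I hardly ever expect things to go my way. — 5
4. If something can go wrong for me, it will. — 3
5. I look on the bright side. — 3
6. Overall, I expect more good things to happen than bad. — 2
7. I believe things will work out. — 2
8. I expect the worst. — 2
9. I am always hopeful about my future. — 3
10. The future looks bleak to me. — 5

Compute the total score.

Items 1, 3, 4, 8, 10 describe the absence/opposite of optimism → reverse-score.
on a 1–5 scale, reversed = 6 − raw.
  item 1: 6 − 4 = 2
  item 2: 2
  item 3: 6 − 5 = 1
  item 4: 6 − 3 = 3
  item 5: 3
  item 6: 2
  item 7: 2
  item 8: 6 − 2 = 4
  item 9: 3
  item 10: 6 − 5 = 1
Total = 2 + 2 + 1 + 3 + 3 + 2 + 2 + 4 + 3 + 1 = 23

23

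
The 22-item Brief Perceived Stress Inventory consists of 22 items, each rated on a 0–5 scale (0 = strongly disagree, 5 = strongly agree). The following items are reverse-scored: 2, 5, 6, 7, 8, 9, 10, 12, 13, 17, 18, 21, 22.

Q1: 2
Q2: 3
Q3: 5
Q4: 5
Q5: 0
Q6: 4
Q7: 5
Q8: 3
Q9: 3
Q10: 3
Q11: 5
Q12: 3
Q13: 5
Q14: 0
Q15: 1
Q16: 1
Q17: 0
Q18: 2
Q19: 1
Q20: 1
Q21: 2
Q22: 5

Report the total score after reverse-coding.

48

Apply reverse scoring (reversed = (0+5) − raw = 5 − raw):
  item 2: 5 − 3 = 2
  item 5: 5 − 0 = 5
  item 6: 5 − 4 = 1
  item 7: 5 − 5 = 0
  item 8: 5 − 3 = 2
  item 9: 5 − 3 = 2
  item 10: 5 − 3 = 2
  item 12: 5 − 3 = 2
  item 13: 5 − 5 = 0
  item 17: 5 − 0 = 5
  item 18: 5 − 2 = 3
  item 21: 5 − 2 = 3
  item 22: 5 − 5 = 0
Scored items: 2, 2, 5, 5, 5, 1, 0, 2, 2, 2, 5, 2, 0, 0, 1, 1, 5, 3, 1, 1, 3, 0
Total = 2 + 2 + 5 + 5 + 5 + 1 + 0 + 2 + 2 + 2 + 5 + 2 + 0 + 0 + 1 + 1 + 5 + 3 + 1 + 1 + 3 + 0 = 48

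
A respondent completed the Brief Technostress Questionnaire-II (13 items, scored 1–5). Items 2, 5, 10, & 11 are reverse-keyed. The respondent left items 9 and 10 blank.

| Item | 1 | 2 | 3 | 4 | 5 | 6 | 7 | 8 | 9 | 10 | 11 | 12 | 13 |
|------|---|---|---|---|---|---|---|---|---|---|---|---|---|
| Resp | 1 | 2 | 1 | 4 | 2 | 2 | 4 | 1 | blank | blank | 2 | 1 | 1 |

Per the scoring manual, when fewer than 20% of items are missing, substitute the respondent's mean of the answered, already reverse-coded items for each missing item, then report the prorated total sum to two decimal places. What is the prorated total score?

31.91

Reverse-coded (on a 1–5 scale, reversed = 6 − raw):
  item 2: 6 − 2 = 4
  item 5: 6 − 2 = 4
  item 11: 6 − 2 = 4
Completed scored items (11 of 13): 1, 4, 1, 4, 4, 2, 4, 1, 4, 1, 1; sum = 27.
Person mean = 27 / 11 ≈ 2.4545
Prorated total = (27 / 11) × 13 = 31.91 (to 2 dp)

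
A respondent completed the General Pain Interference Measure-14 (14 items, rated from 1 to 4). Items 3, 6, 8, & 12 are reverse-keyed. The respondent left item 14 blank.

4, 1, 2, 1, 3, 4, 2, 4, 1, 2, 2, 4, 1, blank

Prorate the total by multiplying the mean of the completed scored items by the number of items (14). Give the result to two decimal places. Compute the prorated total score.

Reverse-coded (reversed = (1+4) − raw = 5 − raw):
  item 3: 5 − 2 = 3
  item 6: 5 − 4 = 1
  item 8: 5 − 4 = 1
  item 12: 5 − 4 = 1
Completed scored items (13 of 14): 4, 1, 3, 1, 3, 1, 2, 1, 1, 2, 2, 1, 1; sum = 23.
Person mean = 23 / 13 ≈ 1.7692
Prorated total = (23 / 13) × 14 = 24.77 (to 2 dp)

24.77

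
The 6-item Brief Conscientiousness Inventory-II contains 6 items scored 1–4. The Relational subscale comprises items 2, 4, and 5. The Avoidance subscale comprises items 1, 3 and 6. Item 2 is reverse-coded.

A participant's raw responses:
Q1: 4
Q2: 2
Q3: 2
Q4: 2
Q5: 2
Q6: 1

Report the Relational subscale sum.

7

Relational items: 2, 4, 5.
Of these, item 2 is reverse-coded; on a 1–4 scale, reversed = 5 − raw.
  item 2: 5 − 2 = 3
  item 4: 2
  item 5: 2
Sum = 3 + 2 + 2 = 7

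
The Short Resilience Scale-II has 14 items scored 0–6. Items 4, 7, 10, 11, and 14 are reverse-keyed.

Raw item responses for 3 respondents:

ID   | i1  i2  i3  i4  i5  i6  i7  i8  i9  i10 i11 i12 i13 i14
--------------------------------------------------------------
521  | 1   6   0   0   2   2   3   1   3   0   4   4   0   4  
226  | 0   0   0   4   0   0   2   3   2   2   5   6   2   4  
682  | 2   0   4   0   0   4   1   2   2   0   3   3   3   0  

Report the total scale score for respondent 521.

Respondent 521 raw: 1, 6, 0, 0, 2, 2, 3, 1, 3, 0, 4, 4, 0, 4.
Reverse-coded (reverse-coded value = 6 − response):
  item 1: 1
  item 2: 6
  item 3: 0
  item 4: 6 − 0 = 6
  item 5: 2
  item 6: 2
  item 7: 6 − 3 = 3
  item 8: 1
  item 9: 3
  item 10: 6 − 0 = 6
  item 11: 6 − 4 = 2
  item 12: 4
  item 13: 0
  item 14: 6 − 4 = 2
Sum = 1 + 6 + 0 + 6 + 2 + 2 + 3 + 1 + 3 + 6 + 2 + 4 + 0 + 2 = 38

38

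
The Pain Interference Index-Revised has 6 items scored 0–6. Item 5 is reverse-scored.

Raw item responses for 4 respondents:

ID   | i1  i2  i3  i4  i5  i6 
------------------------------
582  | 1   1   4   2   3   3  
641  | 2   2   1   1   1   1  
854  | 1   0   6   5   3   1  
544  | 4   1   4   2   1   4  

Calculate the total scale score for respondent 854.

16

Respondent 854 raw: 1, 0, 6, 5, 3, 1.
Reverse-coded (on a 0–6 scale, reversed = 6 − raw):
  item 1: 1
  item 2: 0
  item 3: 6
  item 4: 5
  item 5: 6 − 3 = 3
  item 6: 1
Sum = 1 + 0 + 6 + 5 + 3 + 1 = 16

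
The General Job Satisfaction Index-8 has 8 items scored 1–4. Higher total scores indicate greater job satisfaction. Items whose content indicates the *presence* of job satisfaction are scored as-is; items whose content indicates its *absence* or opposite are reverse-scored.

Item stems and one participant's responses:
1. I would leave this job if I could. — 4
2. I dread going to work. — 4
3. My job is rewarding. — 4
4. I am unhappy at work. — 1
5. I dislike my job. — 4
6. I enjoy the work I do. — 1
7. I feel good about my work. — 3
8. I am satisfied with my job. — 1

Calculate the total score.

Items 1, 2, 4, 5 describe the absence/opposite of job satisfaction → reverse-score.
reversed = (1+4) − raw = 5 − raw.
  item 1: 5 − 4 = 1
  item 2: 5 − 4 = 1
  item 3: 4
  item 4: 5 − 1 = 4
  item 5: 5 − 4 = 1
  item 6: 1
  item 7: 3
  item 8: 1
Total = 1 + 1 + 4 + 4 + 1 + 1 + 3 + 1 = 16

16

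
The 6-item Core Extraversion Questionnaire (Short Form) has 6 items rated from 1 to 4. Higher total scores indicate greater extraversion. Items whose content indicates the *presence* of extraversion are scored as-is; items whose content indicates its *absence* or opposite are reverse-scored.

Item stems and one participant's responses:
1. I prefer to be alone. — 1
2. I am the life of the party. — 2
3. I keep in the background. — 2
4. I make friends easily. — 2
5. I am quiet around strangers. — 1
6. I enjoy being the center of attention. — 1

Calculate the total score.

16

Items 1, 3, 5 describe the absence/opposite of extraversion → reverse-score.
reversed = (1+4) − raw = 5 − raw.
  item 1: 5 − 1 = 4
  item 2: 2
  item 3: 5 − 2 = 3
  item 4: 2
  item 5: 5 − 1 = 4
  item 6: 1
Total = 4 + 2 + 3 + 2 + 4 + 1 = 16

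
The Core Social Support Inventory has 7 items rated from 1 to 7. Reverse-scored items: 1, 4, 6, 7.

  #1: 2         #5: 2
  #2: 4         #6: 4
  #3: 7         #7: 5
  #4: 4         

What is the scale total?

30

Reversing items 1, 4, 6, and 7 with 8 − raw:
Total = (8−2) + 4 + 7 + (8−4) + 2 + (8−4) + (8−5)
      = 6 + 4 + 7 + 4 + 2 + 4 + 3 = 30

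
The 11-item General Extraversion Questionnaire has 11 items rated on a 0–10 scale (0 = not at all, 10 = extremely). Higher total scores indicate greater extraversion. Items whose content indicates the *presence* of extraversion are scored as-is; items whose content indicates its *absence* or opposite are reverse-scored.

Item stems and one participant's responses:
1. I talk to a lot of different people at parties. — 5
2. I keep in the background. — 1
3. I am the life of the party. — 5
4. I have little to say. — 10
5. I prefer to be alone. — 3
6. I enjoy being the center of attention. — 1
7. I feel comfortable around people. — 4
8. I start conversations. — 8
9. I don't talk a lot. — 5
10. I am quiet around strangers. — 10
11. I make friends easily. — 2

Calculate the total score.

46

Items 2, 4, 5, 9, 10 describe the absence/opposite of extraversion → reverse-score.
reverse-coded value = 10 − response.
  item 1: 5
  item 2: 10 − 1 = 9
  item 3: 5
  item 4: 10 − 10 = 0
  item 5: 10 − 3 = 7
  item 6: 1
  item 7: 4
  item 8: 8
  item 9: 10 − 5 = 5
  item 10: 10 − 10 = 0
  item 11: 2
Total = 5 + 9 + 5 + 0 + 7 + 1 + 4 + 8 + 5 + 0 + 2 = 46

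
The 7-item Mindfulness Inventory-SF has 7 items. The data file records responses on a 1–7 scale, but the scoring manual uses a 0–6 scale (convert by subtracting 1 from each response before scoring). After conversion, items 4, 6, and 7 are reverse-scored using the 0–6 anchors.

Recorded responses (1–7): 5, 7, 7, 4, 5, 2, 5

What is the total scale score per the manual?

Convert to 0–6: 4, 6, 6, 3, 4, 1, 4
Reverse-coded (reverse-coded value = 6 − response):
  item 4: 6 − 3 = 3
  item 6: 6 − 1 = 5
  item 7: 6 − 4 = 2
Scored: 4, 6, 6, 3, 4, 5, 2
Total = 30

30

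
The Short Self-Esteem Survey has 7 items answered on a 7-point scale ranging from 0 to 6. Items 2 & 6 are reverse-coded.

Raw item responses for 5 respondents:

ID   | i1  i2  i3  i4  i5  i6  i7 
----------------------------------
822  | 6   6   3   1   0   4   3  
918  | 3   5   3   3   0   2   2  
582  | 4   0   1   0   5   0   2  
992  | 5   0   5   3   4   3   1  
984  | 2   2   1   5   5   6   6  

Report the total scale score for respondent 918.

16

Respondent 918 raw: 3, 5, 3, 3, 0, 2, 2.
Reverse-coded (on a 0–6 scale, reversed = 6 − raw):
  item 1: 3
  item 2: 6 − 5 = 1
  item 3: 3
  item 4: 3
  item 5: 0
  item 6: 6 − 2 = 4
  item 7: 2
Sum = 3 + 1 + 3 + 3 + 0 + 4 + 2 = 16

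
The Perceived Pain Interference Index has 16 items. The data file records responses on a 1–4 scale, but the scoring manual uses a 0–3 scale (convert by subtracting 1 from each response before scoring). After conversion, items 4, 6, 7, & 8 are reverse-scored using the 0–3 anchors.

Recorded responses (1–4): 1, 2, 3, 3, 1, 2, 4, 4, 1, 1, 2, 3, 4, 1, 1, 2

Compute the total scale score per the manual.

13

Convert to 0–3: 0, 1, 2, 2, 0, 1, 3, 3, 0, 0, 1, 2, 3, 0, 0, 1
Reverse-coded (reverse-coded value = 3 − response):
  item 4: 3 − 2 = 1
  item 6: 3 − 1 = 2
  item 7: 3 − 3 = 0
  item 8: 3 − 3 = 0
Scored: 0, 1, 2, 1, 0, 2, 0, 0, 0, 0, 1, 2, 3, 0, 0, 1
Total = 13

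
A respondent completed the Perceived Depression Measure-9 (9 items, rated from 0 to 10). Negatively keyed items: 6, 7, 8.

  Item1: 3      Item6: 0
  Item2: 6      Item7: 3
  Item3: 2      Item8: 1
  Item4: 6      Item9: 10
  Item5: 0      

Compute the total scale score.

Negatively keyed items use 10 − raw:
  item 6: 10 − 0 = 10
  item 7: 10 − 3 = 7
  item 8: 10 − 1 = 9
Scored responses: 3, 6, 2, 6, 0, 10, 7, 9, 10
Total = 3 + 6 + 2 + 6 + 0 + 10 + 7 + 9 + 10 = 53

53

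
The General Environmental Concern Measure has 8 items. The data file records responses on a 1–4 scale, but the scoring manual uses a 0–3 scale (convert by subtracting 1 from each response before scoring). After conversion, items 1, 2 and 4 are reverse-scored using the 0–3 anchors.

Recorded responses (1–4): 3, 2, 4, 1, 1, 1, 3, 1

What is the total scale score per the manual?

11

Convert to 0–3: 2, 1, 3, 0, 0, 0, 2, 0
Reverse-coded (reversed = (0+3) − raw = 3 − raw):
  item 1: 3 − 2 = 1
  item 2: 3 − 1 = 2
  item 4: 3 − 0 = 3
Scored: 1, 2, 3, 3, 0, 0, 2, 0
Total = 11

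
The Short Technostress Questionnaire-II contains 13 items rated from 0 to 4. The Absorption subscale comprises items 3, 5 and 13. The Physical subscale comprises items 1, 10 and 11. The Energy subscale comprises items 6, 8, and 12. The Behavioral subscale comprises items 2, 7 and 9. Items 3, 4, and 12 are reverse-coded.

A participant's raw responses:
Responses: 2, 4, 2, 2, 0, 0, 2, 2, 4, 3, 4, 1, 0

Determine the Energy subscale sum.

Energy items: 6, 8, 12.
Of these, item 12 is reverse-coded; reverse-coded value = 4 − response.
  item 6: 0
  item 8: 2
  item 12: 4 − 1 = 3
Sum = 0 + 2 + 3 = 5

5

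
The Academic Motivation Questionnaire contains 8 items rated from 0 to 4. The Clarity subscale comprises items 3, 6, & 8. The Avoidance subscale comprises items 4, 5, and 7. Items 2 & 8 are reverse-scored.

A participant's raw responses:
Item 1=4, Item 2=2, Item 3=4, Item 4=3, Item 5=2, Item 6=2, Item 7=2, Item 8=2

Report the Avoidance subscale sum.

Avoidance items: 4, 5, 7.
  item 4: 3
  item 5: 2
  item 7: 2
Sum = 3 + 2 + 2 = 7

7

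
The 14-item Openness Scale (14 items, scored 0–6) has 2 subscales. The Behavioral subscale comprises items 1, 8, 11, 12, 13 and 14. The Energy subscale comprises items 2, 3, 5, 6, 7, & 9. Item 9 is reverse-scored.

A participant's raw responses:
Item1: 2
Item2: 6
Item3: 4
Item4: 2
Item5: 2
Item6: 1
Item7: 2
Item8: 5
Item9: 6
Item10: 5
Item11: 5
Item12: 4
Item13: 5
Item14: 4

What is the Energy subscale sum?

Energy items: 2, 3, 5, 6, 7, 9.
Of these, item 9 is reverse-scored; reverse-coded value = 6 − response.
  item 2: 6
  item 3: 4
  item 5: 2
  item 6: 1
  item 7: 2
  item 9: 6 − 6 = 0
Sum = 6 + 4 + 2 + 1 + 2 + 0 = 15

15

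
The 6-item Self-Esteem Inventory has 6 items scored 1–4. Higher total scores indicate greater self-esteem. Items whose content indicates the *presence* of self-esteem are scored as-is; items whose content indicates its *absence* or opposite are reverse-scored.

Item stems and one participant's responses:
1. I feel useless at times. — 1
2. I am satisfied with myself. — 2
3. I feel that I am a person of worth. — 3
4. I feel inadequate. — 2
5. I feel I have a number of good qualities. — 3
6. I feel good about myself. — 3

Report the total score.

18

Items 1, 4 describe the absence/opposite of self-esteem → reverse-score.
reversed = (1+4) − raw = 5 − raw.
  item 1: 5 − 1 = 4
  item 2: 2
  item 3: 3
  item 4: 5 − 2 = 3
  item 5: 3
  item 6: 3
Total = 4 + 2 + 3 + 3 + 3 + 3 = 18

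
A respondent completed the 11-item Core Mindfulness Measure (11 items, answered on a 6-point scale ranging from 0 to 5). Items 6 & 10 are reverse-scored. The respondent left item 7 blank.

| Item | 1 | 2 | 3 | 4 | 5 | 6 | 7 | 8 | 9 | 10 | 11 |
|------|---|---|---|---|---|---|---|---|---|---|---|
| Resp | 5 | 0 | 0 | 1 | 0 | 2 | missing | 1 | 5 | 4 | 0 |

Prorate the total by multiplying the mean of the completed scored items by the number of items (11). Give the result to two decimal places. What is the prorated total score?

17.60

Reverse-coded (on a 0–5 scale, reversed = 5 − raw):
  item 6: 5 − 2 = 3
  item 10: 5 − 4 = 1
Completed scored items (10 of 11): 5, 0, 0, 1, 0, 3, 1, 5, 1, 0; sum = 16.
Person mean = 16 / 10 ≈ 1.6000
Prorated total = (16 / 10) × 11 = 17.60 (to 2 dp)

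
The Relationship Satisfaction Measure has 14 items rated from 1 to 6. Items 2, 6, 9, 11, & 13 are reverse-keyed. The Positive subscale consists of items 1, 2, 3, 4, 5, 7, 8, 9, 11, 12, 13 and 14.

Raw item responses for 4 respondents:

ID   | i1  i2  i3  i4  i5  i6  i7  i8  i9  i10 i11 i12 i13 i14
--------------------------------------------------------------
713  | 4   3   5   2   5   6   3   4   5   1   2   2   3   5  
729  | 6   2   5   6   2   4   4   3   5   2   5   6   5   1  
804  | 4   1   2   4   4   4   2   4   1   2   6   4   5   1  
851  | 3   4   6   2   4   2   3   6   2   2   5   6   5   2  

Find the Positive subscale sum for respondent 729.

Respondent 729 raw: 6, 2, 5, 6, 2, 4, 4, 3, 5, 2, 5, 6, 5, 1.
Positive items: 1, 2, 3, 4, 5, 7, 8, 9, 11, 12, 13, 14.
Reverse-coded (on a 1–6 scale, reversed = 7 − raw):
  item 1: 6
  item 2: 7 − 2 = 5
  item 3: 5
  item 4: 6
  item 5: 2
  item 7: 4
  item 8: 3
  item 9: 7 − 5 = 2
  item 11: 7 − 5 = 2
  item 12: 6
  item 13: 7 − 5 = 2
  item 14: 1
Sum = 6 + 5 + 5 + 6 + 2 + 4 + 3 + 2 + 2 + 6 + 2 + 1 = 44

44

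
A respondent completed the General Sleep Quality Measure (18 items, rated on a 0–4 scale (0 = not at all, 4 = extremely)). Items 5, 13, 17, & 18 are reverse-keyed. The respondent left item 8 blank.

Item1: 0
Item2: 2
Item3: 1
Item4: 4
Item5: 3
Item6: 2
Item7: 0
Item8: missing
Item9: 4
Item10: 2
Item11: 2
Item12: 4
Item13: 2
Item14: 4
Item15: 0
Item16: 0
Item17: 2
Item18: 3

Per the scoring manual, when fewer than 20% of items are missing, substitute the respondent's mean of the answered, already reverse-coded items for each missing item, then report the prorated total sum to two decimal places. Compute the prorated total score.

Reverse-coded (reversed = (0+4) − raw = 4 − raw):
  item 5: 4 − 3 = 1
  item 13: 4 − 2 = 2
  item 17: 4 − 2 = 2
  item 18: 4 − 3 = 1
Completed scored items (17 of 18): 0, 2, 1, 4, 1, 2, 0, 4, 2, 2, 4, 2, 4, 0, 0, 2, 1; sum = 31.
Person mean = 31 / 17 ≈ 1.8235
Prorated total = (31 / 17) × 18 = 32.82 (to 2 dp)

32.82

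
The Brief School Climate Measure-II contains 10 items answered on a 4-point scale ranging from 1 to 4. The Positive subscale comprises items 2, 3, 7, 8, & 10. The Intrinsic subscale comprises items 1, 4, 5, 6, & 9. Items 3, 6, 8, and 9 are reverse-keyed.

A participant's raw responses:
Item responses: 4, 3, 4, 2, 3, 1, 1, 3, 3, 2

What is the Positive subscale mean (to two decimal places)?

Positive items: 2, 3, 7, 8, 10.
Of these, items 3 and 8 are reverse-keyed; reverse-coded value = 5 − response.
  item 2: 3
  item 3: 5 − 4 = 1
  item 7: 1
  item 8: 5 − 3 = 2
  item 10: 2
Sum = 3 + 1 + 1 + 2 + 2 = 9
Mean = 9 / 5 = 1.80

1.80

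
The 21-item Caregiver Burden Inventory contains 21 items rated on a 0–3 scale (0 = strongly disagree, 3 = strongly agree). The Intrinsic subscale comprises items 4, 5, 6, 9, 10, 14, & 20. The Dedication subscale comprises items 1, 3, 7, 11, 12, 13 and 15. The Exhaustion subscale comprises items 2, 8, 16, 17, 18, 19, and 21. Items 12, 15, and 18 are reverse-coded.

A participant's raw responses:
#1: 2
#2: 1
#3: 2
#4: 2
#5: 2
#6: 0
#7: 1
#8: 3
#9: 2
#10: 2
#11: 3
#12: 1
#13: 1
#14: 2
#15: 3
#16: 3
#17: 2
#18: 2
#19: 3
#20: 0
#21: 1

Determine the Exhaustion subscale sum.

14

Exhaustion items: 2, 8, 16, 17, 18, 19, 21.
Of these, item 18 is reverse-coded; reversed = (0+3) − raw = 3 − raw.
  item 2: 1
  item 8: 3
  item 16: 3
  item 17: 2
  item 18: 3 − 2 = 1
  item 19: 3
  item 21: 1
Sum = 1 + 3 + 3 + 2 + 1 + 3 + 1 = 14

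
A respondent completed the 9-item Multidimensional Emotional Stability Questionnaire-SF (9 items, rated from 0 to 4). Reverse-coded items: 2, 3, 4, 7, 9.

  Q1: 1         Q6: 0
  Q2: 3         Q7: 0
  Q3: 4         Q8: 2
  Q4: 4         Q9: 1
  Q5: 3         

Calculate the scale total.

14

Reverse-coded items (reversed = (0+4) − raw = 4 − raw):
  item 2: 4 − 3 = 1
  item 3: 4 − 4 = 0
  item 4: 4 − 4 = 0
  item 7: 4 − 0 = 4
  item 9: 4 − 1 = 3
Scored items: 1, 1, 0, 0, 3, 0, 4, 2, 3
Total = 1 + 1 + 0 + 0 + 3 + 0 + 4 + 2 + 3 = 14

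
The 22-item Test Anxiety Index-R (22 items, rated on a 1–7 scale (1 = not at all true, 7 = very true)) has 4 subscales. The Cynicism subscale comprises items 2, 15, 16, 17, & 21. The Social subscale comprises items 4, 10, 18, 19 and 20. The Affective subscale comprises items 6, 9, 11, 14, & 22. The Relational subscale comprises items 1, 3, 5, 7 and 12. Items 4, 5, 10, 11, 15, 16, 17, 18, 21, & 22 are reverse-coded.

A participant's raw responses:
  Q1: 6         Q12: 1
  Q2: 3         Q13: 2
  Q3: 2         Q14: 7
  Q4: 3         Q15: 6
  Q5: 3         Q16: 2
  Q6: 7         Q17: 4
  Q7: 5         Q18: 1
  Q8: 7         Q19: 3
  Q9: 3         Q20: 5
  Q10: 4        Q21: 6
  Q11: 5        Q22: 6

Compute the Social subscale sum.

Social items: 4, 10, 18, 19, 20.
Of these, items 4, 10 and 18 are reverse-coded; on a 1–7 scale, reversed = 8 − raw.
  item 4: 8 − 3 = 5
  item 10: 8 − 4 = 4
  item 18: 8 − 1 = 7
  item 19: 3
  item 20: 5
Sum = 5 + 4 + 7 + 3 + 5 = 24

24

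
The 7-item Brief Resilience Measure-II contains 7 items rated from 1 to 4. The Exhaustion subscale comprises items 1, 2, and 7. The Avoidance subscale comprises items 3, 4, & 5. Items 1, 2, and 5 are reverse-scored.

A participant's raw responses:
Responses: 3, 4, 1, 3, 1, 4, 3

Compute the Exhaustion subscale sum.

6

Exhaustion items: 1, 2, 7.
Of these, items 1 and 2 are reverse-scored; on a 1–4 scale, reversed = 5 − raw.
  item 1: 5 − 3 = 2
  item 2: 5 − 4 = 1
  item 7: 3
Sum = 2 + 1 + 3 = 6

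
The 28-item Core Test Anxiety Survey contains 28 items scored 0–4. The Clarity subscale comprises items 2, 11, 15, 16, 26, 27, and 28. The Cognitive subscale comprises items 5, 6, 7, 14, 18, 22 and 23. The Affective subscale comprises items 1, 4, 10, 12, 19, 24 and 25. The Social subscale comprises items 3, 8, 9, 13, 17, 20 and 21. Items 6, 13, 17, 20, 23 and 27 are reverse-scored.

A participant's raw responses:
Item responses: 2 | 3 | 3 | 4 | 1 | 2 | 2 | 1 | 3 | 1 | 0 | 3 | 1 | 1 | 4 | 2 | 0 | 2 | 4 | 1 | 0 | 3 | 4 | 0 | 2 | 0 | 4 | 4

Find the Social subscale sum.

Social items: 3, 8, 9, 13, 17, 20, 21.
Of these, items 13, 17, and 20 are reverse-scored; reverse-coded value = 4 − response.
  item 3: 3
  item 8: 1
  item 9: 3
  item 13: 4 − 1 = 3
  item 17: 4 − 0 = 4
  item 20: 4 − 1 = 3
  item 21: 0
Sum = 3 + 1 + 3 + 3 + 4 + 3 + 0 = 17

17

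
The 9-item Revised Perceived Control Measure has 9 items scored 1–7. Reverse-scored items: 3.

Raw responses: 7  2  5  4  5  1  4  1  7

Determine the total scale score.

34

Reverse-scored items use 8 − raw:
  item 3: 8 − 5 = 3
Scored responses: 7, 2, 3, 4, 5, 1, 4, 1, 7
Total = 7 + 2 + 3 + 4 + 5 + 1 + 4 + 1 + 7 = 34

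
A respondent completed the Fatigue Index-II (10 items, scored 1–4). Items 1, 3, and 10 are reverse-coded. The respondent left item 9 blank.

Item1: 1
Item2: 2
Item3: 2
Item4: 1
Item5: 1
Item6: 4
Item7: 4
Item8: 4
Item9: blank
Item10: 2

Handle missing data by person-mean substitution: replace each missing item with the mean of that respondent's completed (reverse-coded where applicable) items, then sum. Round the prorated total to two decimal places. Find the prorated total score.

28.89

Reverse-coded (reverse-coded value = 5 − response):
  item 1: 5 − 1 = 4
  item 3: 5 − 2 = 3
  item 10: 5 − 2 = 3
Completed scored items (9 of 10): 4, 2, 3, 1, 1, 4, 4, 4, 3; sum = 26.
Person mean = 26 / 9 ≈ 2.8889
Prorated total = (26 / 9) × 10 = 28.89 (to 2 dp)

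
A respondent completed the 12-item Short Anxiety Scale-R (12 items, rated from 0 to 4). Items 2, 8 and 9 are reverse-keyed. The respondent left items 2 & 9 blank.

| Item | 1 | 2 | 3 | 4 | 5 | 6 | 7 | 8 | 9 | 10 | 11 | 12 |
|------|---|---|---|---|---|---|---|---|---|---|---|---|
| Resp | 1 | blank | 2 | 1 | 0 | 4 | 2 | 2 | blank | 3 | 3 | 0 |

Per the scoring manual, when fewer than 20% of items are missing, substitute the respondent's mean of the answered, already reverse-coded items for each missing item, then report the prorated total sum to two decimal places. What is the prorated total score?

21.60

Reverse-coded (reversed = (0+4) − raw = 4 − raw):
  item 8: 4 − 2 = 2
Completed scored items (10 of 12): 1, 2, 1, 0, 4, 2, 2, 3, 3, 0; sum = 18.
Person mean = 18 / 10 ≈ 1.8000
Prorated total = (18 / 10) × 12 = 21.60 (to 2 dp)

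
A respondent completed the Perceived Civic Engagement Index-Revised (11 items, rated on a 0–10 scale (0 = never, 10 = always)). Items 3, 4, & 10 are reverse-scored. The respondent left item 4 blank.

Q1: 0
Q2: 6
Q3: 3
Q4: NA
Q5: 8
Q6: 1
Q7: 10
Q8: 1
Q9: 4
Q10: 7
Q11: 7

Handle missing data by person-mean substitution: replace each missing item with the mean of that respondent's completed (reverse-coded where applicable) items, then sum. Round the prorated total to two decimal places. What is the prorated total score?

51.70

Reverse-coded (on a 0–10 scale, reversed = 10 − raw):
  item 3: 10 − 3 = 7
  item 10: 10 − 7 = 3
Completed scored items (10 of 11): 0, 6, 7, 8, 1, 10, 1, 4, 3, 7; sum = 47.
Person mean = 47 / 10 ≈ 4.7000
Prorated total = (47 / 10) × 11 = 51.70 (to 2 dp)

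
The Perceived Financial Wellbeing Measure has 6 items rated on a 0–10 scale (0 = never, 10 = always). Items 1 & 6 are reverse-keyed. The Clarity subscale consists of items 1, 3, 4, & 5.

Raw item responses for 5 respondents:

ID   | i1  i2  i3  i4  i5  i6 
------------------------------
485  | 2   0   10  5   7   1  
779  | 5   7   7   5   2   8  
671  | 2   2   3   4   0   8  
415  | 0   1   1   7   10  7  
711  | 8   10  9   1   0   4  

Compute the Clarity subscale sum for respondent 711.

12

Respondent 711 raw: 8, 10, 9, 1, 0, 4.
Clarity items: 1, 3, 4, 5.
Reverse-coded (reverse-coded value = 10 − response):
  item 1: 10 − 8 = 2
  item 3: 9
  item 4: 1
  item 5: 0
Sum = 2 + 9 + 1 + 0 = 12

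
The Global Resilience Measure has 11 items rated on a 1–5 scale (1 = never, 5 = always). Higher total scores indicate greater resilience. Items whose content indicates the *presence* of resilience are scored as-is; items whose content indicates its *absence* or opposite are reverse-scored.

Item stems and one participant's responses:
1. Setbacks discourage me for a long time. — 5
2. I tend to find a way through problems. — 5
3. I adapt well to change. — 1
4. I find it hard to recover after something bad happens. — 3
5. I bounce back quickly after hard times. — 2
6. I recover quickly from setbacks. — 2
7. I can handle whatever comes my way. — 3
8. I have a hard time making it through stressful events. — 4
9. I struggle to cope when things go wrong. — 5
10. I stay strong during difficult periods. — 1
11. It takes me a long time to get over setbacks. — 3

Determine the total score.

Items 1, 4, 8, 9, 11 describe the absence/opposite of resilience → reverse-score.
reverse-coded value = 6 − response.
  item 1: 6 − 5 = 1
  item 2: 5
  item 3: 1
  item 4: 6 − 3 = 3
  item 5: 2
  item 6: 2
  item 7: 3
  item 8: 6 − 4 = 2
  item 9: 6 − 5 = 1
  item 10: 1
  item 11: 6 − 3 = 3
Total = 1 + 5 + 1 + 3 + 2 + 2 + 3 + 2 + 1 + 1 + 3 = 24

24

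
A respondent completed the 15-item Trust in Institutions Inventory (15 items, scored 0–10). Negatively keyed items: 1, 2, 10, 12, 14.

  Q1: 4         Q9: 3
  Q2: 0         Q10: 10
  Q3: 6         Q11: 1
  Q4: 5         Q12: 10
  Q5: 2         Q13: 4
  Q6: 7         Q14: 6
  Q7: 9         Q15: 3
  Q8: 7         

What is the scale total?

67

Negatively keyed items use 10 − raw:
  item 1: 10 − 4 = 6
  item 2: 10 − 0 = 10
  item 10: 10 − 10 = 0
  item 12: 10 − 10 = 0
  item 14: 10 − 6 = 4
After reverse-coding: 6, 10, 6, 5, 2, 7, 9, 7, 3, 0, 1, 0, 4, 4, 3
Total = 6 + 10 + 6 + 5 + 2 + 7 + 9 + 7 + 3 + 0 + 1 + 0 + 4 + 4 + 3 = 67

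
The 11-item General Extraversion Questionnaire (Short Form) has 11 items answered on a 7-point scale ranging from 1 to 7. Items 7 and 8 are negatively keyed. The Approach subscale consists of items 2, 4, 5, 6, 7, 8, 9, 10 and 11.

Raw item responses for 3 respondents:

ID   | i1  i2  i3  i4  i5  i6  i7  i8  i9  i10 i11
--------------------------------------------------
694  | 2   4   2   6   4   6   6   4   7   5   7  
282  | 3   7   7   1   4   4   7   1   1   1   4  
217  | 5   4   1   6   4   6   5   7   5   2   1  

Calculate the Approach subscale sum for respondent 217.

Respondent 217 raw: 5, 4, 1, 6, 4, 6, 5, 7, 5, 2, 1.
Approach items: 2, 4, 5, 6, 7, 8, 9, 10, 11.
Reverse-coded (reversed = (1+7) − raw = 8 − raw):
  item 2: 4
  item 4: 6
  item 5: 4
  item 6: 6
  item 7: 8 − 5 = 3
  item 8: 8 − 7 = 1
  item 9: 5
  item 10: 2
  item 11: 1
Sum = 4 + 6 + 4 + 6 + 3 + 1 + 5 + 2 + 1 = 32

32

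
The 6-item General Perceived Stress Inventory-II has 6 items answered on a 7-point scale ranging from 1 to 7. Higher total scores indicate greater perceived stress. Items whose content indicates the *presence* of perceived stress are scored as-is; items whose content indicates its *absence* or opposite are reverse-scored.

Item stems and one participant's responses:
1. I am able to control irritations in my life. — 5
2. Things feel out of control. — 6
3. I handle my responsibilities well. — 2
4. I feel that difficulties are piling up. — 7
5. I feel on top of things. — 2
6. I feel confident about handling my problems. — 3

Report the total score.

Items 1, 3, 5, 6 describe the absence/opposite of perceived stress → reverse-score.
on a 1–7 scale, reversed = 8 − raw.
  item 1: 8 − 5 = 3
  item 2: 6
  item 3: 8 − 2 = 6
  item 4: 7
  item 5: 8 − 2 = 6
  item 6: 8 − 3 = 5
Total = 3 + 6 + 6 + 7 + 6 + 5 = 33

33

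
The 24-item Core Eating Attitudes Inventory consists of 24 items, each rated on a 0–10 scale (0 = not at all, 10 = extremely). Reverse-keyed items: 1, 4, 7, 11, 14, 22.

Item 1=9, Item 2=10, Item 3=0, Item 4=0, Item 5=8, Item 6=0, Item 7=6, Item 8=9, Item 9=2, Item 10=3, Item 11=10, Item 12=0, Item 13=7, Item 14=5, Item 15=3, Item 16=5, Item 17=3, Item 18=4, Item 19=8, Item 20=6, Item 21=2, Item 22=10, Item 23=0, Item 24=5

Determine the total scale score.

Reverse-coded items (reverse-coded value = 10 − response):
  item 1: 10 − 9 = 1
  item 4: 10 − 0 = 10
  item 7: 10 − 6 = 4
  item 11: 10 − 10 = 0
  item 14: 10 − 5 = 5
  item 22: 10 − 10 = 0
After reverse-coding: 1, 10, 0, 10, 8, 0, 4, 9, 2, 3, 0, 0, 7, 5, 3, 5, 3, 4, 8, 6, 2, 0, 0, 5
Total = 1 + 10 + 0 + 10 + 8 + 0 + 4 + 9 + 2 + 3 + 0 + 0 + 7 + 5 + 3 + 5 + 3 + 4 + 8 + 6 + 2 + 0 + 0 + 5 = 95

95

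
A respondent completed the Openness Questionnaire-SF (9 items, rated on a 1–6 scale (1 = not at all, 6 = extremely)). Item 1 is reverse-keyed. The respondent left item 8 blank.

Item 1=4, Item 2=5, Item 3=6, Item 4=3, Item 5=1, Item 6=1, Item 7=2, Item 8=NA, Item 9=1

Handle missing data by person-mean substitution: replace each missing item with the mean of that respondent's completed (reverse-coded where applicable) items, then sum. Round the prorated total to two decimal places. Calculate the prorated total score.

24.75

Reverse-coded (reverse-coded value = 7 − response):
  item 1: 7 − 4 = 3
Completed scored items (8 of 9): 3, 5, 6, 3, 1, 1, 2, 1; sum = 22.
Person mean = 22 / 8 ≈ 2.7500
Prorated total = (22 / 8) × 9 = 24.75 (to 2 dp)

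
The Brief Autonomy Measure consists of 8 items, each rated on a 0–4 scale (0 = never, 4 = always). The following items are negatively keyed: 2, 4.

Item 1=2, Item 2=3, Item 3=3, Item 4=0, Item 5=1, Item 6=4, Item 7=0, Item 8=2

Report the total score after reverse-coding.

Raw sum = 15. Negatively keyed items: 2, 4; their raw sum = 3.
Each reversal replaces raw with 4 − raw, changing the total by 4 − 2·raw per item.
Total = 15 + 2·4 − 2·3 = 15 + 8 − 6 = 17

17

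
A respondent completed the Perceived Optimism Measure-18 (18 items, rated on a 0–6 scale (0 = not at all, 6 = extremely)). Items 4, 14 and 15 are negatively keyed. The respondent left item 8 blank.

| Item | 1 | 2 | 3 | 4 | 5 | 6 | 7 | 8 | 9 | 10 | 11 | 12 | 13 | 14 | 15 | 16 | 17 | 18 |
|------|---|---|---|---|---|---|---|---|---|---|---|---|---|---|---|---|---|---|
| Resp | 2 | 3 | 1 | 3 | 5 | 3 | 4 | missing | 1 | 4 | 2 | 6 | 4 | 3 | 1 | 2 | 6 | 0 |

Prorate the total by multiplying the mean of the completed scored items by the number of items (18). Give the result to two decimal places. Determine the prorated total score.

Reverse-coded (on a 0–6 scale, reversed = 6 − raw):
  item 4: 6 − 3 = 3
  item 14: 6 − 3 = 3
  item 15: 6 − 1 = 5
Completed scored items (17 of 18): 2, 3, 1, 3, 5, 3, 4, 1, 4, 2, 6, 4, 3, 5, 2, 6, 0; sum = 54.
Person mean = 54 / 17 ≈ 3.1765
Prorated total = (54 / 17) × 18 = 57.18 (to 2 dp)

57.18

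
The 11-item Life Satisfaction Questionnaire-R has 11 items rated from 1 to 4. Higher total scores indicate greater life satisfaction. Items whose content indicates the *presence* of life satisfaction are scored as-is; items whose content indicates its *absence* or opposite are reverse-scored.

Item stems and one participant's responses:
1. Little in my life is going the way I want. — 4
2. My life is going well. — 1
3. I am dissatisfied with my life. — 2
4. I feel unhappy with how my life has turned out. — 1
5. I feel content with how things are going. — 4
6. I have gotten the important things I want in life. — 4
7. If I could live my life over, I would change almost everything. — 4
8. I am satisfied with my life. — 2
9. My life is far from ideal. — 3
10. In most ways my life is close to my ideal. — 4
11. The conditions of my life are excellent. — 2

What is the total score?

28

Items 1, 3, 4, 7, 9 describe the absence/opposite of life satisfaction → reverse-score.
on a 1–4 scale, reversed = 5 − raw.
  item 1: 5 − 4 = 1
  item 2: 1
  item 3: 5 − 2 = 3
  item 4: 5 − 1 = 4
  item 5: 4
  item 6: 4
  item 7: 5 − 4 = 1
  item 8: 2
  item 9: 5 − 3 = 2
  item 10: 4
  item 11: 2
Total = 1 + 1 + 3 + 4 + 4 + 4 + 1 + 2 + 2 + 4 + 2 = 28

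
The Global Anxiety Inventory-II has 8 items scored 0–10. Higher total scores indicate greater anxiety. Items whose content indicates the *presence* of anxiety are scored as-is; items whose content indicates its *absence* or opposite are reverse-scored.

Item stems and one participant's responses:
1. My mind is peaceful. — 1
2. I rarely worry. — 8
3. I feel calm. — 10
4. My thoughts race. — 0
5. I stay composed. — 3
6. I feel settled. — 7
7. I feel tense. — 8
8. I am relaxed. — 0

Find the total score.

39

Items 1, 2, 3, 5, 6, 8 describe the absence/opposite of anxiety → reverse-score.
reversed = (0+10) − raw = 10 − raw.
  item 1: 10 − 1 = 9
  item 2: 10 − 8 = 2
  item 3: 10 − 10 = 0
  item 4: 0
  item 5: 10 − 3 = 7
  item 6: 10 − 7 = 3
  item 7: 8
  item 8: 10 − 0 = 10
Total = 9 + 2 + 0 + 0 + 7 + 3 + 8 + 10 = 39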